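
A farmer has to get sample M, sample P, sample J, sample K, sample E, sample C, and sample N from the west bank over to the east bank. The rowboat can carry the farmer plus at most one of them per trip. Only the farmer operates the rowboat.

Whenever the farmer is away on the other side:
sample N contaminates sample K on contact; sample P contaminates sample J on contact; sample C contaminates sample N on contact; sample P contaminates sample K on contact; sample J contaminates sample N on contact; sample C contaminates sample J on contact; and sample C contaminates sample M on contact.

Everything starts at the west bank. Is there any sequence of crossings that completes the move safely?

Whatever the first load, the items left behind include a forbidden pair without the farmer. No opening move is safe, so no plan exists.

No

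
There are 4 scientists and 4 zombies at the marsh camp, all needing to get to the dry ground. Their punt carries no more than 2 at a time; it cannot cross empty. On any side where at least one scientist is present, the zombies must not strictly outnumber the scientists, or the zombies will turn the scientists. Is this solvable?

Following every safe sequence of crossings from the start, the most of the 8 that can be at the dry ground as the punt arrives there on crossings 1, 3, 5 is 2, 3, 4 respectively; the best ever achieved is 4 of 8.
From crossing 7 on, no configuration arises that was not already reachable earlier: only 11 distinct safe configurations (who is on which side, and where the punt is) can ever be reached, none of them has everyone across, and every continuation just revisits them. They are: 0 scientists + 0 zombies across (punt back at the start); 0 scientists + 1 zombie across (punt there); 0 scientists + 1 zombie across (punt back at the start); 0 scientists + 2 zombies across (punt there); 0 scientists + 2 zombies across (punt back at the start); 0 scientists + 3 zombies across (punt there); 0 scientists + 3 zombies across (punt back at the start); 0 scientists + 4 zombies across (punt there); 1 scientist + 1 zombie across (punt there); 1 scientist + 1 zombie across (punt back at the start); 2 scientists + 2 zombies across (punt there). So no valid plan exists.

No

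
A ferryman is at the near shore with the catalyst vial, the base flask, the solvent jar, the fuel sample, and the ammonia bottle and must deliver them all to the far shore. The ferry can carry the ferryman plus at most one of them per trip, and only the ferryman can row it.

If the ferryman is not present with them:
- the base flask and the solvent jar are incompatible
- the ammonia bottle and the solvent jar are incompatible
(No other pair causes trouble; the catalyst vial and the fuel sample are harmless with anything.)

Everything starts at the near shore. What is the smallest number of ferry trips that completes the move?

Counting alone: the ferryman can take at most 1 across per trip to the far shore, so moving all 5 needs at least 5 loaded trips out, with a return between consecutive ones — at least 9 crossings.
The safety rule pushes this higher. Following every safe sequence of crossings, the most of the 5 that can be at the far shore as the ferry arrives there on crossing 9 is 4 — never all 5.
So no plan with fewer than 11 crossings exists, and this one achieves 11:
1. Ferryman goes to the far shore with the solvent jar.
2. Ferryman goes back to the near shore alone.
3. Ferryman goes to the far shore with the catalyst vial.
4. Ferryman goes back to the near shore alone.
5. Ferryman goes to the far shore with the base flask.
6. Ferryman goes back to the near shore with the solvent jar.
7. Ferryman goes to the far shore with the ammonia bottle.
8. Ferryman goes back to the near shore alone.
9. Ferryman goes to the far shore with the fuel sample.
10. Ferryman goes back to the near shore alone.
11. Ferryman goes to the far shore with the solvent jar.

11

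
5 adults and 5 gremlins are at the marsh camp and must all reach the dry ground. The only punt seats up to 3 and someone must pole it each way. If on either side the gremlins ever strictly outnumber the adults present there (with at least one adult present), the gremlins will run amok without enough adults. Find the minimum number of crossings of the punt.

11

Counting alone: each trip to the dry ground takes at most 3 across and each return brings at least 1 back, so after t trips out (and t−1 returns) at most 3t − (t−1) of the 10 are across; that first reaches 10 at t = 5, so at least 9 crossings are needed.
The safety rule pushes this higher. Following every safe sequence of crossings, the most of the 10 that can be at the dry ground as the punt arrives there on crossing 9 is 9 — never all 10.
So no plan with fewer than 11 crossings exists, and this one achieves 11:
1. 2 gremlins → the dry ground.  (the marsh camp: 5A 3G; the dry ground: 0A 2G)
2. 1 gremlin ← the marsh camp.  (the marsh camp: 5A 4G; the dry ground: 0A 1G)
3. 3 gremlins → the dry ground.  (the marsh camp: 5A 1G; the dry ground: 0A 4G)
4. 1 gremlin ← the marsh camp.  (the marsh camp: 5A 2G; the dry ground: 0A 3G)
5. 3 adults → the dry ground.  (the marsh camp: 2A 2G; the dry ground: 3A 3G)
6. 1 adult and 1 gremlin ← the marsh camp.  (the marsh camp: 3A 3G; the dry ground: 2A 2G)
7. 3 adults → the dry ground.  (the marsh camp: 0A 3G; the dry ground: 5A 2G)
8. 1 gremlin ← the marsh camp.  (the marsh camp: 0A 4G; the dry ground: 5A 1G)
9. 2 gremlins → the dry ground.  (the marsh camp: 0A 2G; the dry ground: 5A 3G)
10. 1 gremlin ← the marsh camp.  (the marsh camp: 0A 3G; the dry ground: 5A 2G)
11. 3 gremlins → the dry ground.  (the marsh camp: 0A 0G; the dry ground: 5A 5G)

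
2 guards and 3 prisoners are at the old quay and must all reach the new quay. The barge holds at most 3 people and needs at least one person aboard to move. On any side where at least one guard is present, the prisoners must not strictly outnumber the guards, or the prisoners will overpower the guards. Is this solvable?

No

The prisoners already outnumber the guards at the old quay before anyone moves, so the starting position itself is disallowed.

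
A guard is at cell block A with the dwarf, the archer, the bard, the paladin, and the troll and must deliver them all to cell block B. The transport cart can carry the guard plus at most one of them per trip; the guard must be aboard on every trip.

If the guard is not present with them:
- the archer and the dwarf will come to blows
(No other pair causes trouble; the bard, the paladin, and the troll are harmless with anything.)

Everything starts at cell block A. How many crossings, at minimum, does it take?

Counting alone: the guard can take at most 1 across per trip to cell block B, so moving all 5 needs at least 5 loaded trips out, with a return between consecutive ones — at least 9 crossings.
The plan below uses exactly 9 crossings, so it is optimal:
1. Guard goes to cell block B with the dwarf.
2. Guard goes back to cell block A alone.
3. Guard goes to cell block B with the bard.
4. Guard goes back to cell block A alone.
5. Guard goes to cell block B with the paladin.
6. Guard goes back to cell block A alone.
7. Guard goes to cell block B with the troll.
8. Guard goes back to cell block A alone.
9. Guard goes to cell block B with the archer.

9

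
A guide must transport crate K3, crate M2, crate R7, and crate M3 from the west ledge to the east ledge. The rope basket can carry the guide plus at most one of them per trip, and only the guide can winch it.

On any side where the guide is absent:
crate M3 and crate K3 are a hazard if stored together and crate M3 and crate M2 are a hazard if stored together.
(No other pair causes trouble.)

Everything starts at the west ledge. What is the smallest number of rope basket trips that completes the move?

9

Counting alone: the guide can take at most 1 across per trip to the east ledge, so moving all 4 needs at least 4 loaded trips out, with a return between consecutive ones — at least 7 crossings.
The safety rule pushes this higher. Following every safe sequence of crossings, the most of the 4 that can be at the east ledge as the rope basket arrives there on crossing 7 is 3 — never all 4.
So no plan with fewer than 9 crossings exists, and this one achieves 9:
1. Guide goes to the east ledge with crate M3.
2. Guide goes back to the west ledge alone.
3. Guide goes to the east ledge with crate K3.
4. Guide goes back to the west ledge with crate M3.
5. Guide goes to the east ledge with crate M2.
6. Guide goes back to the west ledge alone.
7. Guide goes to the east ledge with crate R7.
8. Guide goes back to the west ledge alone.
9. Guide goes to the east ledge with crate M3.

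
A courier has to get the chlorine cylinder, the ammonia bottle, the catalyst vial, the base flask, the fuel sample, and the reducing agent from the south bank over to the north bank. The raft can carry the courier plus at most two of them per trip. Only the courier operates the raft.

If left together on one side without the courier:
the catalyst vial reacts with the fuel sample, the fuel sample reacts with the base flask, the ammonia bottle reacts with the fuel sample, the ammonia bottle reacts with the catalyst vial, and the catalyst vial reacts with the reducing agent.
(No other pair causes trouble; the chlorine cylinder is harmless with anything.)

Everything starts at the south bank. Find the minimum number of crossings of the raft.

9

Counting alone: the courier can take at most 2 across per trip to the north bank, so moving all 6 needs at least 3 loaded trips out, with a return between consecutive ones — at least 5 crossings.
The safety rule pushes this higher. Following every safe sequence of crossings, the most of the 6 that can be at the north bank as the raft arrives there on crossings 5, 7 is 4, 5 respectively — never all 6.
So no plan with fewer than 9 crossings exists, and this one achieves 9:
1. Courier goes to the north bank with the catalyst vial and the fuel sample.  [the south bank: the ammonia bottle, the base flask, the chlorine cylinder, the reducing agent | the north bank: the catalyst vial, the fuel sample]
2. Courier goes back to the south bank with the catalyst vial.  [the south bank: the ammonia bottle, the base flask, the catalyst vial, the chlorine cylinder, the reducing agent | the north bank: the fuel sample]
3. Courier goes to the north bank with the catalyst vial and the chlorine cylinder.  [the south bank: the ammonia bottle, the base flask, the reducing agent | the north bank: the catalyst vial, the chlorine cylinder, the fuel sample]
4. Courier goes back to the south bank with the catalyst vial.  [the south bank: the ammonia bottle, the base flask, the catalyst vial, the reducing agent | the north bank: the chlorine cylinder, the fuel sample]
5. Courier goes to the north bank with the ammonia bottle and the reducing agent.  [the south bank: the base flask, the catalyst vial | the north bank: the ammonia bottle, the chlorine cylinder, the fuel sample, the reducing agent]
6. Courier goes back to the south bank with the ammonia bottle.  [the south bank: the ammonia bottle, the base flask, the catalyst vial | the north bank: the chlorine cylinder, the fuel sample, the reducing agent]
7. Courier goes to the north bank with the ammonia bottle and the base flask.  [the south bank: the catalyst vial | the north bank: the ammonia bottle, the base flask, the chlorine cylinder, the fuel sample, the reducing agent]
8. Courier goes back to the south bank with the fuel sample.  [the south bank: the catalyst vial, the fuel sample | the north bank: the ammonia bottle, the base flask, the chlorine cylinder, the reducing agent]
9. Courier goes to the north bank with the catalyst vial and the fuel sample.  [the south bank: — | the north bank: the ammonia bottle, the base flask, the catalyst vial, the chlorine cylinder, the fuel sample, the reducing agent]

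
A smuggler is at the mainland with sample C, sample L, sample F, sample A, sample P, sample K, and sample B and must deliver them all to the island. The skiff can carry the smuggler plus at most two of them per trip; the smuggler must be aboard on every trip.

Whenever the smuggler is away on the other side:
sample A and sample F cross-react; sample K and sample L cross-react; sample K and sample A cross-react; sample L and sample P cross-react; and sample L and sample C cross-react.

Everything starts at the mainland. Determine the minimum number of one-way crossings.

Counting alone: the smuggler can take at most 2 across per trip to the island, so moving all 7 needs at least 4 loaded trips out, with a return between consecutive ones — at least 7 crossings.
The safety rule pushes this higher. Following every safe sequence of crossings, the most of the 7 that can be at the island as the skiff arrives there on crossing 7 is 6 — never all 7.
So no plan with fewer than 9 crossings exists, and this one achieves 9:
1. Smuggler goes to the island with sample A and sample L.  [the mainland: sample B, sample C, sample F, sample K, sample P | the island: sample A, sample L]
2. Smuggler goes back to the mainland alone.  [the mainland: sample B, sample C, sample F, sample K, sample P | the island: sample A, sample L]
3. Smuggler goes to the island with sample C.  [the mainland: sample B, sample F, sample K, sample P | the island: sample A, sample C, sample L]
4. Smuggler goes back to the mainland with sample L.  [the mainland: sample B, sample F, sample K, sample L, sample P | the island: sample A, sample C]
5. Smuggler goes to the island with sample K and sample P.  [the mainland: sample B, sample F, sample L | the island: sample A, sample C, sample K, sample P]
6. Smuggler goes back to the mainland with sample A.  [the mainland: sample A, sample B, sample F, sample L | the island: sample C, sample K, sample P]
7. Smuggler goes to the island with sample B and sample F.  [the mainland: sample A, sample L | the island: sample B, sample C, sample F, sample K, sample P]
8. Smuggler goes back to the mainland alone.  [the mainland: sample A, sample L | the island: sample B, sample C, sample F, sample K, sample P]
9. Smuggler goes to the island with sample A and sample L.  [the mainland: — | the island: sample A, sample B, sample C, sample F, sample K, sample L, sample P]

9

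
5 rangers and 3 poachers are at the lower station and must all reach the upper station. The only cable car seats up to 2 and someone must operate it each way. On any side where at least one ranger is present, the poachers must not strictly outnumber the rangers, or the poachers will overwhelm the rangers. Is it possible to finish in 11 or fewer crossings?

Counting alone: each trip to the upper station takes at most 2 across and each return brings at least 1 back, so after t trips out (and t−1 returns) at most 2t − (t−1) of the 8 are across; that first reaches 8 at t = 7, so at least 13 crossings are needed.
Since 11 < 13, 11 crossings cannot be enough. (The shortest complete plan in fact takes 13:)
1. 2 poachers → the upper station.  (the lower station: 5R 1P; the upper station: 0R 2P)
2. 1 poacher ← the lower station.  (the lower station: 5R 2P; the upper station: 0R 1P)
3. 2 poachers → the upper station.  (the lower station: 5R 0P; the upper station: 0R 3P)
4. 1 poacher ← the lower station.  (the lower station: 5R 1P; the upper station: 0R 2P)
5. 2 rangers → the upper station.  (the lower station: 3R 1P; the upper station: 2R 2P)
6. 1 poacher ← the lower station.  (the lower station: 3R 2P; the upper station: 2R 1P)
7. 1 ranger and 1 poacher → the upper station.  (the lower station: 2R 1P; the upper station: 3R 2P)
8. 1 poacher ← the lower station.  (the lower station: 2R 2P; the upper station: 3R 1P)
9. 2 poachers → the upper station.  (the lower station: 2R 0P; the upper station: 3R 3P)
10. 1 poacher ← the lower station.  (the lower station: 2R 1P; the upper station: 3R 2P)
11. 1 ranger and 1 poacher → the upper station.  (the lower station: 1R 0P; the upper station: 4R 3P)
12. 1 poacher ← the lower station.  (the lower station: 1R 1P; the upper station: 4R 2P)
13. 1 ranger and 1 poacher → the upper station.  (the lower station: 0R 0P; the upper station: 5R 3P)

No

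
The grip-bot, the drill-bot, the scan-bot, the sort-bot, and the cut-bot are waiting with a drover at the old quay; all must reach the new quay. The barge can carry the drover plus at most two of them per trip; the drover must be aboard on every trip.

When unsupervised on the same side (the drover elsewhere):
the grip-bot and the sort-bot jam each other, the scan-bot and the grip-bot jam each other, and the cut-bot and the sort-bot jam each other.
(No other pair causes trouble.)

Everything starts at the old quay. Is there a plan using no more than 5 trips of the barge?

Yes — this plan uses 5 crossings (≤ 5):
1. Drover goes to the new quay with the grip-bot and the sort-bot.  [the old quay: the cut-bot, the drill-bot, the scan-bot | the new quay: the grip-bot, the sort-bot]
2. Drover goes back to the old quay with the grip-bot.  [the old quay: the cut-bot, the drill-bot, the grip-bot, the scan-bot | the new quay: the sort-bot]
3. Drover goes to the new quay with the drill-bot and the scan-bot.  [the old quay: the cut-bot, the grip-bot | the new quay: the drill-bot, the scan-bot, the sort-bot]
4. Drover goes back to the old quay alone.  [the old quay: the cut-bot, the grip-bot | the new quay: the drill-bot, the scan-bot, the sort-bot]
5. Drover goes to the new quay with the cut-bot and the grip-bot.  [the old quay: — | the new quay: the cut-bot, the drill-bot, the grip-bot, the scan-bot, the sort-bot]

Yes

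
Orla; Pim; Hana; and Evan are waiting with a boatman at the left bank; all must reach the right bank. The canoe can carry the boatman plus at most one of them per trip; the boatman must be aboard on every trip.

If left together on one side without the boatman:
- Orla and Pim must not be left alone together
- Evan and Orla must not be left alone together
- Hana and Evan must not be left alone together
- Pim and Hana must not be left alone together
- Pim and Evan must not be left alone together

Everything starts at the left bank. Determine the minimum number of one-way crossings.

Whatever the first load, the items left behind include a forbidden pair without the boatman. No opening move is safe, so no plan exists.

impossible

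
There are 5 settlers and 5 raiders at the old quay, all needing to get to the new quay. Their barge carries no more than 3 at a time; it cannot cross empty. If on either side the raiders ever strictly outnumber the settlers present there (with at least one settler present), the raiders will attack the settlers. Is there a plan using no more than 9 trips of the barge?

Counting alone: each trip to the new quay takes at most 3 across and each return brings at least 1 back, so after t trips out (and t−1 returns) at most 3t − (t−1) of the 10 are across; that first reaches 10 at t = 5, so at least 9 crossings are needed.
The safety rule pushes this higher. Following every safe sequence of crossings, the most of the 10 that can be at the new quay as the barge arrives there on crossing 9 is 9 — never all 10.
So the move cannot be finished within 9 crossings. (The shortest complete plan takes 11:)
1. 2 raiders → the new quay.  (the old quay: 5S 3R; the new quay: 0S 2R)
2. 1 raider ← the old quay.  (the old quay: 5S 4R; the new quay: 0S 1R)
3. 3 raiders → the new quay.  (the old quay: 5S 1R; the new quay: 0S 4R)
4. 1 raider ← the old quay.  (the old quay: 5S 2R; the new quay: 0S 3R)
5. 3 settlers → the new quay.  (the old quay: 2S 2R; the new quay: 3S 3R)
6. 1 settler and 1 raider ← the old quay.  (the old quay: 3S 3R; the new quay: 2S 2R)
7. 3 settlers → the new quay.  (the old quay: 0S 3R; the new quay: 5S 2R)
8. 1 raider ← the old quay.  (the old quay: 0S 4R; the new quay: 5S 1R)
9. 2 raiders → the new quay.  (the old quay: 0S 2R; the new quay: 5S 3R)
10. 1 raider ← the old quay.  (the old quay: 0S 3R; the new quay: 5S 2R)
11. 3 raiders → the new quay.  (the old quay: 0S 0R; the new quay: 5S 5R)

No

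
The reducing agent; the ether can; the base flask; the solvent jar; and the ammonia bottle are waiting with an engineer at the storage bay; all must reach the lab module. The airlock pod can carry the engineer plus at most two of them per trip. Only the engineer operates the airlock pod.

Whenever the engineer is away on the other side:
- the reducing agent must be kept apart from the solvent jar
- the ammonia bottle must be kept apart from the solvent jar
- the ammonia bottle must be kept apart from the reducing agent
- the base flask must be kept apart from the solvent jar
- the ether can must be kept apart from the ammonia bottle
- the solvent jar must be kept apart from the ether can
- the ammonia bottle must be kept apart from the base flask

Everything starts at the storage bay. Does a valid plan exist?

Following every safe sequence of crossings from the start, the most of the 5 that can be at the lab module as the airlock pod arrives there on crossings 1, 3 is 2, 3 respectively; the best ever achieved is 3 of 5.
From crossing 5 on, no configuration arises that was not already reachable earlier: only 10 distinct safe configurations (who is on which side, and where the airlock pod is) can ever be reached, none of them has everyone across, and every continuation just revisits them. So no valid plan exists.

No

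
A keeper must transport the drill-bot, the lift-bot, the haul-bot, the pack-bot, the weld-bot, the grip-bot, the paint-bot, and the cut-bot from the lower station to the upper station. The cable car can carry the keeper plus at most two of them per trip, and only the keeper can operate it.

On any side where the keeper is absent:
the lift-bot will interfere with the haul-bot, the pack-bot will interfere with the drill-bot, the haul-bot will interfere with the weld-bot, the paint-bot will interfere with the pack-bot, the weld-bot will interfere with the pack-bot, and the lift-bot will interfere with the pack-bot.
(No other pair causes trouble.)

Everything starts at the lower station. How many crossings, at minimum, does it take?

Counting alone: the keeper can take at most 2 across per trip to the upper station, so moving all 8 needs at least 4 loaded trips out, with a return between consecutive ones — at least 7 crossings.
The safety rule pushes this higher. Following every safe sequence of crossings, the most of the 8 that can be at the upper station as the cable car arrives there on crossing 7 is 7 — never all 8.
So no plan with fewer than 9 crossings exists, and this one achieves 9:
1. Keeper goes to the upper station with the haul-bot and the pack-bot.  [the lower station: the cut-bot, the drill-bot, the grip-bot, the lift-bot, the paint-bot, the weld-bot | the upper station: the haul-bot, the pack-bot]
2. Keeper goes back to the lower station alone.  [the lower station: the cut-bot, the drill-bot, the grip-bot, the lift-bot, the paint-bot, the weld-bot | the upper station: the haul-bot, the pack-bot]
3. Keeper goes to the upper station with the drill-bot and the lift-bot.  [the lower station: the cut-bot, the grip-bot, the paint-bot, the weld-bot | the upper station: the drill-bot, the haul-bot, the lift-bot, the pack-bot]
4. Keeper goes back to the lower station with the haul-bot and the pack-bot.  [the lower station: the cut-bot, the grip-bot, the haul-bot, the pack-bot, the paint-bot, the weld-bot | the upper station: the drill-bot, the lift-bot]
5. Keeper goes to the upper station with the paint-bot and the weld-bot.  [the lower station: the cut-bot, the grip-bot, the haul-bot, the pack-bot | the upper station: the drill-bot, the lift-bot, the paint-bot, the weld-bot]
6. Keeper goes back to the lower station alone.  [the lower station: the cut-bot, the grip-bot, the haul-bot, the pack-bot | the upper station: the drill-bot, the lift-bot, the paint-bot, the weld-bot]
7. Keeper goes to the upper station with the cut-bot and the grip-bot.  [the lower station: the haul-bot, the pack-bot | the upper station: the cut-bot, the drill-bot, the grip-bot, the lift-bot, the paint-bot, the weld-bot]
8. Keeper goes back to the lower station alone.  [the lower station: the haul-bot, the pack-bot | the upper station: the cut-bot, the drill-bot, the grip-bot, the lift-bot, the paint-bot, the weld-bot]
9. Keeper goes to the upper station with the haul-bot and the pack-bot.  [the lower station: — | the upper station: the cut-bot, the drill-bot, the grip-bot, the haul-bot, the lift-bot, the pack-bot, the paint-bot, the weld-bot]

9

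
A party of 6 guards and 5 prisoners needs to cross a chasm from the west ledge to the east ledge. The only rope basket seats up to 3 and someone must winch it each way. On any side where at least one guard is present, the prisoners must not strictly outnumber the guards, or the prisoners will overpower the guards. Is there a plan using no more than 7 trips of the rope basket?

No

Counting alone: each trip to the east ledge takes at most 3 across and each return brings at least 1 back, so after t trips out (and t−1 returns) at most 3t − (t−1) of the 11 are across; that first reaches 11 at t = 5, so at least 9 crossings are needed.
Since 7 < 9, 7 crossings cannot be enough. (The shortest complete plan in fact takes 9:)
1. 3 prisoners → the east ledge.  (the west ledge: 6G 2P; the east ledge: 0G 3P)
2. 1 prisoner ← the west ledge.  (the west ledge: 6G 3P; the east ledge: 0G 2P)
3. 3 guards → the east ledge.  (the west ledge: 3G 3P; the east ledge: 3G 2P)
4. 1 guard ← the west ledge.  (the west ledge: 4G 3P; the east ledge: 2G 2P)
5. 2 guards and 1 prisoner → the east ledge.  (the west ledge: 2G 2P; the east ledge: 4G 3P)
6. 1 guard ← the west ledge.  (the west ledge: 3G 2P; the east ledge: 3G 3P)
7. 2 guards and 1 prisoner → the east ledge.  (the west ledge: 1G 1P; the east ledge: 5G 4P)
8. 1 guard ← the west ledge.  (the west ledge: 2G 1P; the east ledge: 4G 4P)
9. 2 guards and 1 prisoner → the east ledge.  (the west ledge: 0G 0P; the east ledge: 6G 5P)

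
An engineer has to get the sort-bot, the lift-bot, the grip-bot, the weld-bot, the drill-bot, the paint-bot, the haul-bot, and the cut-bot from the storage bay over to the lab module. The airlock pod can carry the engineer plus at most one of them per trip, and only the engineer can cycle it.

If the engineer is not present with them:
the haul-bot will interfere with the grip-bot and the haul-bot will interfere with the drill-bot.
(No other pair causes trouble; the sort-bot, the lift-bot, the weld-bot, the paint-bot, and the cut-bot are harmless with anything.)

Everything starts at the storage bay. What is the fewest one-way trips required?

17

Counting alone: the engineer can take at most 1 across per trip to the lab module, so moving all 8 needs at least 8 loaded trips out, with a return between consecutive ones — at least 15 crossings.
The safety rule pushes this higher. Following every safe sequence of crossings, the most of the 8 that can be at the lab module as the airlock pod arrives there on crossing 15 is 7 — never all 8.
So no plan with fewer than 17 crossings exists, and this one achieves 17:
1. Engineer goes to the lab module with the haul-bot.  [the storage bay: the cut-bot, the drill-bot, the grip-bot, the lift-bot, the paint-bot, the sort-bot, the weld-bot | the lab module: the haul-bot]
2. Engineer goes back to the storage bay alone.  [the storage bay: the cut-bot, the drill-bot, the grip-bot, the lift-bot, the paint-bot, the sort-bot, the weld-bot | the lab module: the haul-bot]
3. Engineer goes to the lab module with the sort-bot.  [the storage bay: the cut-bot, the drill-bot, the grip-bot, the lift-bot, the paint-bot, the weld-bot | the lab module: the haul-bot, the sort-bot]
4. Engineer goes back to the storage bay alone.  [the storage bay: the cut-bot, the drill-bot, the grip-bot, the lift-bot, the paint-bot, the weld-bot | the lab module: the haul-bot, the sort-bot]
5. Engineer goes to the lab module with the lift-bot.  [the storage bay: the cut-bot, the drill-bot, the grip-bot, the paint-bot, the weld-bot | the lab module: the haul-bot, the lift-bot, the sort-bot]
6. Engineer goes back to the storage bay alone.  [the storage bay: the cut-bot, the drill-bot, the grip-bot, the paint-bot, the weld-bot | the lab module: the haul-bot, the lift-bot, the sort-bot]
7. Engineer goes to the lab module with the grip-bot.  [the storage bay: the cut-bot, the drill-bot, the paint-bot, the weld-bot | the lab module: the grip-bot, the haul-bot, the lift-bot, the sort-bot]
8. Engineer goes back to the storage bay with the haul-bot.  [the storage bay: the cut-bot, the drill-bot, the haul-bot, the paint-bot, the weld-bot | the lab module: the grip-bot, the lift-bot, the sort-bot]
9. Engineer goes to the lab module with the drill-bot.  [the storage bay: the cut-bot, the haul-bot, the paint-bot, the weld-bot | the lab module: the drill-bot, the grip-bot, the lift-bot, the sort-bot]
10. Engineer goes back to the storage bay alone.  [the storage bay: the cut-bot, the haul-bot, the paint-bot, the weld-bot | the lab module: the drill-bot, the grip-bot, the lift-bot, the sort-bot]
11. Engineer goes to the lab module with the weld-bot.  [the storage bay: the cut-bot, the haul-bot, the paint-bot | the lab module: the drill-bot, the grip-bot, the lift-bot, the sort-bot, the weld-bot]
12. Engineer goes back to the storage bay alone.  [the storage bay: the cut-bot, the haul-bot, the paint-bot | the lab module: the drill-bot, the grip-bot, the lift-bot, the sort-bot, the weld-bot]
13. Engineer goes to the lab module with the paint-bot.  [the storage bay: the cut-bot, the haul-bot | the lab module: the drill-bot, the grip-bot, the lift-bot, the paint-bot, the sort-bot, the weld-bot]
14. Engineer goes back to the storage bay alone.  [the storage bay: the cut-bot, the haul-bot | the lab module: the drill-bot, the grip-bot, the lift-bot, the paint-bot, the sort-bot, the weld-bot]
15. Engineer goes to the lab module with the cut-bot.  [the storage bay: the haul-bot | the lab module: the cut-bot, the drill-bot, the grip-bot, the lift-bot, the paint-bot, the sort-bot, the weld-bot]
16. Engineer goes back to the storage bay alone.  [the storage bay: the haul-bot | the lab module: the cut-bot, the drill-bot, the grip-bot, the lift-bot, the paint-bot, the sort-bot, the weld-bot]
17. Engineer goes to the lab module with the haul-bot.  [the storage bay: — | the lab module: the cut-bot, the drill-bot, the grip-bot, the haul-bot, the lift-bot, the paint-bot, the sort-bot, the weld-bot]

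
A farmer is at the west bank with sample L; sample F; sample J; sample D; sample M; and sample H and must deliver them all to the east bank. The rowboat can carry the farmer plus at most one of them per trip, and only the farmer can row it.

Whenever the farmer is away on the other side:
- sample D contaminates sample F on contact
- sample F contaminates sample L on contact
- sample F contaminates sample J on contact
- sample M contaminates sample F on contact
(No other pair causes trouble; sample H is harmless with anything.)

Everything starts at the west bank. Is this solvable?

Following every safe sequence of crossings from the start, the most of the 6 that can be at the east bank as the rowboat arrives there on crossings 1, 3, 5 is 1, 2, 3 respectively; the best ever achieved is 3 of 6.
From crossing 7 on, no configuration arises that was not already reachable earlier: only 22 distinct safe configurations (who is on which side, and where the rowboat is) can ever be reached, none of them has everyone across, and every continuation just revisits them. So no valid plan exists.

No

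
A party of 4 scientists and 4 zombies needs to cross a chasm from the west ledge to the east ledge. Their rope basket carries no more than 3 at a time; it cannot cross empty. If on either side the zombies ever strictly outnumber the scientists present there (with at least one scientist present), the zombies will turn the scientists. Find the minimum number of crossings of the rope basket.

Counting alone: each trip to the east ledge takes at most 3 across and each return brings at least 1 back, so after t trips out (and t−1 returns) at most 3t − (t−1) of the 8 are across; that first reaches 8 at t = 4, so at least 7 crossings are needed.
The safety rule pushes this higher. Following every safe sequence of crossings, the most of the 8 that can be at the east ledge as the rope basket arrives there on crossing 7 is 7 — never all 8.
So no plan with fewer than 9 crossings exists, and this one achieves 9:
1. 2 zombies → the east ledge.  (the west ledge: 4S 2Z; the east ledge: 0S 2Z)
2. 1 zombie ← the west ledge.  (the west ledge: 4S 3Z; the east ledge: 0S 1Z)
3. 3 zombies → the east ledge.  (the west ledge: 4S 0Z; the east ledge: 0S 4Z)
4. 1 zombie ← the west ledge.  (the west ledge: 4S 1Z; the east ledge: 0S 3Z)
5. 3 scientists → the east ledge.  (the west ledge: 1S 1Z; the east ledge: 3S 3Z)
6. 1 scientist and 1 zombie ← the west ledge.  (the west ledge: 2S 2Z; the east ledge: 2S 2Z)
7. 2 scientists → the east ledge.  (the west ledge: 0S 2Z; the east ledge: 4S 2Z)
8. 1 zombie ← the west ledge.  (the west ledge: 0S 3Z; the east ledge: 4S 1Z)
9. 3 zombies → the east ledge.  (the west ledge: 0S 0Z; the east ledge: 4S 4Z)

9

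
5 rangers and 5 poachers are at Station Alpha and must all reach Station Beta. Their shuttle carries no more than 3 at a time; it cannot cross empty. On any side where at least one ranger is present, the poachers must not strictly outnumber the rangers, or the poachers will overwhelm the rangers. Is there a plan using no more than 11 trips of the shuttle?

Yes

Yes — this plan uses 11 crossings (≤ 11):
1. 2 poachers → Station Beta.  (Station Alpha: 5R 3P; Station Beta: 0R 2P)
2. 1 poacher ← Station Alpha.  (Station Alpha: 5R 4P; Station Beta: 0R 1P)
3. 3 poachers → Station Beta.  (Station Alpha: 5R 1P; Station Beta: 0R 4P)
4. 1 poacher ← Station Alpha.  (Station Alpha: 5R 2P; Station Beta: 0R 3P)
5. 3 rangers → Station Beta.  (Station Alpha: 2R 2P; Station Beta: 3R 3P)
6. 1 ranger and 1 poacher ← Station Alpha.  (Station Alpha: 3R 3P; Station Beta: 2R 2P)
7. 3 rangers → Station Beta.  (Station Alpha: 0R 3P; Station Beta: 5R 2P)
8. 1 poacher ← Station Alpha.  (Station Alpha: 0R 4P; Station Beta: 5R 1P)
9. 2 poachers → Station Beta.  (Station Alpha: 0R 2P; Station Beta: 5R 3P)
10. 1 poacher ← Station Alpha.  (Station Alpha: 0R 3P; Station Beta: 5R 2P)
11. 3 poachers → Station Beta.  (Station Alpha: 0R 0P; Station Beta: 5R 5P)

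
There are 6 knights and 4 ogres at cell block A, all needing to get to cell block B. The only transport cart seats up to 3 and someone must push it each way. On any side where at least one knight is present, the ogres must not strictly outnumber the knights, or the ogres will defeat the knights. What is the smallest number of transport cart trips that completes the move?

Counting alone: each trip to cell block B takes at most 3 across and each return brings at least 1 back, so after t trips out (and t−1 returns) at most 3t − (t−1) of the 10 are across; that first reaches 10 at t = 5, so at least 9 crossings are needed.
The plan below uses exactly 9 crossings, so it is optimal:
1. 2 ogres → cell block B.  (cell block A: 6K 2O; cell block B: 0K 2O)
2. 1 ogre ← cell block A.  (cell block A: 6K 3O; cell block B: 0K 1O)
3. 3 ogres → cell block B.  (cell block A: 6K 0O; cell block B: 0K 4O)
4. 1 ogre ← cell block A.  (cell block A: 6K 1O; cell block B: 0K 3O)
5. 3 knights → cell block B.  (cell block A: 3K 1O; cell block B: 3K 3O)
6. 1 ogre ← cell block A.  (cell block A: 3K 2O; cell block B: 3K 2O)
7. 1 knight and 2 ogres → cell block B.  (cell block A: 2K 0O; cell block B: 4K 4O)
8. 1 ogre ← cell block A.  (cell block A: 2K 1O; cell block B: 4K 3O)
9. 2 knights and 1 ogre → cell block B.  (cell block A: 0K 0O; cell block B: 6K 4O)

9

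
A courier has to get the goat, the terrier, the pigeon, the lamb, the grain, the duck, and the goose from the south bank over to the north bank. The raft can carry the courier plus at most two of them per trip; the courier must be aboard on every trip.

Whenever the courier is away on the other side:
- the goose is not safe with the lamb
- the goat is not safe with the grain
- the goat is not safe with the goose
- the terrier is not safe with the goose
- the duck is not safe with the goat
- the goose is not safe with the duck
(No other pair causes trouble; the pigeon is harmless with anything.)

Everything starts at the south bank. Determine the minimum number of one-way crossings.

11

Counting alone: the courier can take at most 2 across per trip to the north bank, so moving all 7 needs at least 4 loaded trips out, with a return between consecutive ones — at least 7 crossings.
The safety rule pushes this higher. Following every safe sequence of crossings, the most of the 7 that can be at the north bank as the raft arrives there on crossings 7, 9 is 5, 6 respectively — never all 7.
So no plan with fewer than 11 crossings exists, and this one achieves 11:
1. Courier goes to the north bank with the goat and the goose.
2. Courier goes back to the south bank with the goat.
3. Courier goes to the north bank with the goat and the terrier.
4. Courier goes back to the south bank with the goose.
5. Courier goes to the north bank with the goose and the pigeon.
6. Courier goes back to the south bank with the goose.
7. Courier goes to the north bank with the duck and the lamb.
8. Courier goes back to the south bank with the goat.
9. Courier goes to the north bank with the goat and the grain.
10. Courier goes back to the south bank with the goat.
11. Courier goes to the north bank with the goat and the goose.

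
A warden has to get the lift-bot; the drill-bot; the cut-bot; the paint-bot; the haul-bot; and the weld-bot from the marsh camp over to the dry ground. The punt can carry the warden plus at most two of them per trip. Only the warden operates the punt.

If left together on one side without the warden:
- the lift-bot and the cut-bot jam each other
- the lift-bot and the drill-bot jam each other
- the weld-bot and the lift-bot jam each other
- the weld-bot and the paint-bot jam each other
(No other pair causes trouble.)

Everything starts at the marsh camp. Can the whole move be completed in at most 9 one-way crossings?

Yes — this plan uses 7 crossings (≤ 9):
1. Warden goes to the dry ground with the lift-bot and the paint-bot.  [the marsh camp: the cut-bot, the drill-bot, the haul-bot, the weld-bot | the dry ground: the lift-bot, the paint-bot]
2. Warden goes back to the marsh camp alone.  [the marsh camp: the cut-bot, the drill-bot, the haul-bot, the weld-bot | the dry ground: the lift-bot, the paint-bot]
3. Warden goes to the dry ground with the haul-bot.  [the marsh camp: the cut-bot, the drill-bot, the weld-bot | the dry ground: the haul-bot, the lift-bot, the paint-bot]
4. Warden goes back to the marsh camp alone.  [the marsh camp: the cut-bot, the drill-bot, the weld-bot | the dry ground: the haul-bot, the lift-bot, the paint-bot]
5. Warden goes to the dry ground with the cut-bot and the drill-bot.  [the marsh camp: the weld-bot | the dry ground: the cut-bot, the drill-bot, the haul-bot, the lift-bot, the paint-bot]
6. Warden goes back to the marsh camp with the lift-bot.  [the marsh camp: the lift-bot, the weld-bot | the dry ground: the cut-bot, the drill-bot, the haul-bot, the paint-bot]
7. Warden goes to the dry ground with the lift-bot and the weld-bot.  [the marsh camp: — | the dry ground: the cut-bot, the drill-bot, the haul-bot, the lift-bot, the paint-bot, the weld-bot]

Yes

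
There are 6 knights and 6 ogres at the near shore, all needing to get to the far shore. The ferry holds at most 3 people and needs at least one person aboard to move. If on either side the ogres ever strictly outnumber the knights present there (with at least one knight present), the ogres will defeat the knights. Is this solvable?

Following every safe sequence of crossings from the start, the most of the 12 that can be at the far shore as the ferry arrives there on crossings 1, 3, 5 is 3, 5, 6 respectively; the best ever achieved is 6 of 12.
From crossing 7 on, no configuration arises that was not already reachable earlier: only 17 distinct safe configurations (who is on which side, and where the ferry is) can ever be reached, none of them has everyone across, and every continuation just revisits them. They are: 0 knights + 0 ogres across (ferry back at the start); 0 knights + 1 ogre across (ferry there); 0 knights + 1 ogre across (ferry back at the start); 0 knights + 2 ogres across (ferry there); 0 knights + 2 ogres across (ferry back at the start); 0 knights + 3 ogres across (ferry there); 0 knights + 3 ogres across (ferry back at the start); 0 knights + 4 ogres across (ferry there); 0 knights + 4 ogres across (ferry back at the start); 0 knights + 5 ogres across (ferry there); 0 knights + 5 ogres across (ferry back at the start); 0 knights + 6 ogres across (ferry there); 1 knight + 1 ogre across (ferry there); 1 knight + 1 ogre across (ferry back at the start); 2 knights + 2 ogres across (ferry there); 2 knights + 2 ogres across (ferry back at the start); 3 knights + 3 ogres across (ferry there). So no valid plan exists.

No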